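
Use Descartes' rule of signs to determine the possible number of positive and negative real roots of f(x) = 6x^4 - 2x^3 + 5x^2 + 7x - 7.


Descartes' rule of signs:

For positive roots, count sign changes in f(x) = 6x^4 - 2x^3 + 5x^2 + 7x - 7:
Signs of coefficients: +, -, +, +, -
Number of sign changes: 3
Possible positive real roots: 3, 1

For negative roots, examine f(-x) = 6x^4 + 2x^3 + 5x^2 - 7x - 7:
Signs of coefficients: +, +, +, -, -
Number of sign changes: 1
Possible negative real roots: 1

Positive roots: 3 or 1; Negative roots: 1


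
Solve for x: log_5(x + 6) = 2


Convert to exponential form: x + 6 = 5^2 = 25
x = 25 - 6 = 19
Check: log_5(19 + 6) = log_5(25) = log_5(25) = 2 ✓

x = 19


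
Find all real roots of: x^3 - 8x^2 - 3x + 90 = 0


Let p(x) = x^3 - 8x^2 - 3x + 90. By the rational root theorem (leading coefficient 1), any rational root is an integer divisor of 90: try ±1, ±2, ... in turn.
Test x = 1: value = 80 ≠ 0.
Test x = -1: value = 84 ≠ 0.
Test x = 2: value = 60 ≠ 0.
Test x = -2: value = 56 ≠ 0.
Test x = 3: value = 36 ≠ 0.
Test x = -3: value = 0 ✓, so (x + 3) is a factor.
Synthetic division by (x + 3): bring down 1; 1(-3) - 8 = -11; (-11)(-3) - 3 = 30; 30(-3) + 90 = 0 → quotient x^2 - 11x + 30, remainder 0.
Solve the quadratic x^2 - 11x + 30 = 0: discriminant = (-11)^2 - 4(1)(30) = 121 - 120 = 1.
sqrt(1) = 1, so x = (11 ± 1)/2: x = 6 or x = 5.

x = -3, x = 5, x = 6


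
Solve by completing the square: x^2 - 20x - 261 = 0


Start: x^2 - 20x - 261 = 0
Move constant: x^2 - 20x = 261
Half of -20 is -10, squared is 100
Add 100 to both sides: x^2 - 20x + 100 = 361
(x - 10)^2 = 361
x - 10 = ±19
x = 10 + 19 = 29 or x = 10 - 19 = -9

x = -9, x = 29


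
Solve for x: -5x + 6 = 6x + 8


Starting with: -5x + 6 = 6x + 8
Move all x terms to left: (-5 - 6)x = 8 - 6
Simplify: -11x = 2
Divide both sides by -11: x = -2/11

x = -2/11


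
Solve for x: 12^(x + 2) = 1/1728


Express both sides with the same base.
1/1728 = 12^(-3)
Since the bases match, equate exponents: x + 2 = -3
So x = -3 - (2) = -5

x = -5


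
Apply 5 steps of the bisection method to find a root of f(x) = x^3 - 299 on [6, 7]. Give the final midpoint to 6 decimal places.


f(x) = x^3 - 299
f(6) = -83 < 0
f(7) = 44 > 0

Step 1: midpoint = (6.000000 + 7.000000)/2 = 6.500000
  f(6.500000) = -24.375000
  f(mid) < 0, so root is in [6.500000, 7.000000]

Step 2: midpoint = (6.500000 + 7.000000)/2 = 6.750000
  f(6.750000) = 8.546875
  f(mid) > 0, so root is in [6.500000, 6.750000]

Step 3: midpoint = (6.500000 + 6.750000)/2 = 6.625000
  f(6.625000) = -8.224609
  f(mid) < 0, so root is in [6.625000, 6.750000]

Step 4: midpoint = (6.625000 + 6.750000)/2 = 6.687500
  f(6.687500) = 0.082764
  f(mid) > 0, so root is in [6.625000, 6.687500]

Step 5: midpoint = (6.625000 + 6.687500)/2 = 6.656250
  f(6.656250) = -4.090424
  f(mid) < 0, so root is in [6.656250, 6.687500]

midpoint = 6.656250


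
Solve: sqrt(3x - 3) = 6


Square both sides: 3x - 3 = 6^2 = 36
3x = 36 + 3 = 39
x = 13
Check: sqrt(3*13 - 3) = sqrt(36) = 6 ✓

x = 13


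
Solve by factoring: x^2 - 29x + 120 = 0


We need two numbers that multiply to 120 and add to -29.
Those numbers are -5 and -24 (since (-5) * (-24) = 120 and (-5) + (-24) = -29).
So x^2 - 29x + 120 = (x - 5)(x - 24) = 0
Setting each factor to zero: x = 5 or x = 24

x = 5, x = 24


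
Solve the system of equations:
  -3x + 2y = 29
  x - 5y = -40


Using Cramer's rule:
Determinant D = (-3)(-5) - (1)(2) = 15 - 2 = 13
Dx = (29)(-5) - (-40)(2) = -145 + 80 = -65
Dy = (-3)(-40) - (1)(29) = 120 - 29 = 91
x = Dx/D = -65/13 = -5
y = Dy/D = 91/13 = 7

x = -5, y = 7


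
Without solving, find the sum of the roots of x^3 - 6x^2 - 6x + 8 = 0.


By Vieta's formulas for x^3 + bx^2 + cx + d = 0:
  r1 + r2 + r3 = -b/a = 6
  r1*r2 + r1*r3 + r2*r3 = c/a = -6
  r1*r2*r3 = -d/a = -8


Sum = 6


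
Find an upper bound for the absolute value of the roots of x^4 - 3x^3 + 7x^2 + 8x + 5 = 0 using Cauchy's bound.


Cauchy's bound: all roots r satisfy |r| <= 1 + max(|a_i/a_n|) for i = 0,...,n-1
where a_n is the leading coefficient.

Coefficients: [1, -3, 7, 8, 5]
Leading coefficient a_n = 1
Ratios |a_i/a_n|: 3, 7, 8, 5
Maximum ratio: 8
Cauchy's bound: |r| <= 1 + 8 = 9

Upper bound = 9


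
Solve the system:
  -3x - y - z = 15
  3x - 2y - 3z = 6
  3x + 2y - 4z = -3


Using Cramer's rule. Expand each determinant along the first row.
D  = (-3)*[(-2)*(-4) - (-3)*2] - (-1)*[3*(-4) - (-3)*3] + (-1)*[3*2 - (-2)*3]
  = (-3)*(14) - (-1)*(-3) + (-1)*(12) = -57
Dx = 15*[(-2)*(-4) - (-3)*2] - (-1)*[6*(-4) - (-3)*(-3)] + (-1)*[6*2 - (-2)*(-3)]
  = 15*(14) - (-1)*(-33) + (-1)*(6) = 171
Dy = (-3)*[6*(-4) - (-3)*(-3)] - 15*[3*(-4) - (-3)*3] + (-1)*[3*(-3) - 6*3]
  = (-3)*(-33) - 15*(-3) + (-1)*(-27) = 171
Dz = (-3)*[(-2)*(-3) - 6*2] - (-1)*[3*(-3) - 6*3] + 15*[3*2 - (-2)*3]
  = (-3)*(-6) - (-1)*(-27) + 15*(12) = 171
x = Dx/D = 171/-57 = -3, y = Dy/D = 171/-57 = -3, z = Dz/D = 171/-57 = -3
Check eq1: (-3)(-3) + (-1)(-3) + (-1)(-3) = 15 = 15 ✓
Check eq2: (3)(-3) + (-2)(-3) + (-3)(-3) = 6 = 6 ✓
Check eq3: (3)(-3) + (2)(-3) + (-4)(-3) = -3 = -3 ✓

x = -3, y = -3, z = -3


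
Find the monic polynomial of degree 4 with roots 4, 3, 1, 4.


A monic polynomial with roots 4, 3, 1, 4 is:
p(x) = (x - 4)(x - 3)(x - 1)(x - 4)
After multiplying by (x - 4): x - 4
After multiplying by (x - 3): x^2 - 7x + 12
After multiplying by (x - 1): x^3 - 8x^2 + 19x - 12
After multiplying by (x - 4): x^4 - 12x^3 + 51x^2 - 88x + 48

x^4 - 12x^3 + 51x^2 - 88x + 48


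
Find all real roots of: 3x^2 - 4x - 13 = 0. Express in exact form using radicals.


Using the quadratic formula: x = (-b ± sqrt(b^2 - 4ac)) / (2a)
Here a = 3, b = -4, c = -13
Discriminant = b^2 - 4ac = (-4)^2 - 4(3)(-13) = 16 + 156 = 172
Since discriminant = 172 > 0, there are two real roots.
x = (4 ± 2*sqrt(43)) / 6
Simplifying: x = (2 ± sqrt(43)) / 3
Numerically: x ≈ 2.8525 or x ≈ -1.5191

x = (2 + sqrt(43)) / 3 or x = (2 - sqrt(43)) / 3


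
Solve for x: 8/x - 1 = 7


Subtract -1 from both sides: 8/x = 8
Multiply both sides by x: 8 = 8 * x
Divide by 8: x = 1

x = 1


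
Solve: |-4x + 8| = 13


An absolute value equation |expr| = 13 gives two cases:
Case 1: -4x + 8 = 13
  -4x = 5, so x = -5/4
Case 2: -4x + 8 = -13
  -4x = -21, so x = 21/4

x = -5/4, x = 21/4


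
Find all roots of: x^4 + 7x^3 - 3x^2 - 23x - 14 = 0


Let p(x) = x^4 + 7x^3 - 3x^2 - 23x - 14. By the rational root theorem (leading coefficient 1), any rational root is an integer divisor of 14: try ±1, ±2, ... in turn.
Test x = 1: value = -32 ≠ 0.
Test x = -1: value = 0 ✓, so (x + 1) is a factor.
Synthetic division by (x + 1): bring down 1; 1(-1) + 7 = 6; 6(-1) - 3 = -9; (-9)(-1) - 23 = -14; (-14)(-1) - 14 = 0 → quotient x^3 + 6x^2 - 9x - 14, remainder 0.
Continue with the quotient x^3 + 6x^2 - 9x - 14 (candidates must divide 14; re-test x = -1 first in case it repeats).
Test x = -1: value = 0 ✓, so (x + 1) is a factor.
Synthetic division by (x + 1): bring down 1; 1(-1) + 6 = 5; 5(-1) - 9 = -14; (-14)(-1) - 14 = 0 → quotient x^2 + 5x - 14, remainder 0.
Solve the quadratic x^2 + 5x - 14 = 0: discriminant = 5^2 - 4(1)(-14) = 25 + 56 = 81.
sqrt(81) = 9, so x = (-5 ± 9)/2: x = 2 or x = -7.
Collecting all roots found:

x = -7, x = -1 (multiplicity 2), x = 2


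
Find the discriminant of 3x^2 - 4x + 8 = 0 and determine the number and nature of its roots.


For ax^2 + bx + c = 0, discriminant D = b^2 - 4ac
Here a = 3, b = -4, c = 8
D = (-4)^2 - 4(3)(8) = 16 - 96 = -80

D = -80 < 0
The equation has no real roots (2 complex conjugate roots).

Discriminant = -80, no real roots (2 complex conjugate roots)


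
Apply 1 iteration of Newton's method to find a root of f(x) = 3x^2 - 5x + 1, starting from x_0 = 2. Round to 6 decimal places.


Newton's method: x_(n+1) = x_n - f(x_n)/f'(x_n)
f(x) = 3x^2 - 5x + 1
f'(x) = 6x - 5

Iteration 1:
  f(2.000000) = 3.000000
  f'(2.000000) = 7.000000
  x_1 = 2.000000 - (3.000000)/(7.000000) = 1.571429

x_1 = 1.571429


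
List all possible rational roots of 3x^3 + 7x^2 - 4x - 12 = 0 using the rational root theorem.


Rational root theorem: possible roots are ±p/q where:
  p divides the constant term (-12): p ∈ {1, 2, 3, 4, 6, 12}
  q divides the leading coefficient (3): q ∈ {1, 3}

All possible rational roots: -12, -6, -4, -3, -2, -4/3, -1, -2/3, -1/3, 1/3, 2/3, 1, 4/3, 2, 3, 4, 6, 12

-12, -6, -4, -3, -2, -4/3, -1, -2/3, -1/3, 1/3, 2/3, 1, 4/3, 2, 3, 4, 6, 12


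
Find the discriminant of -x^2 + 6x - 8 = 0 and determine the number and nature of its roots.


For ax^2 + bx + c = 0, discriminant D = b^2 - 4ac
Here a = -1, b = 6, c = -8
D = (6)^2 - 4(-1)(-8) = 36 - 32 = 4

D = 4 > 0 and is a perfect square (sqrt = 2)
The equation has 2 distinct real rational roots.

Discriminant = 4, 2 distinct real rational roots


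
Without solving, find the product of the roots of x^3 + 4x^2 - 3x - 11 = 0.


By Vieta's formulas for x^3 + bx^2 + cx + d = 0:
  r1 + r2 + r3 = -b/a = -4
  r1*r2 + r1*r3 + r2*r3 = c/a = -3
  r1*r2*r3 = -d/a = 11


Product = 11


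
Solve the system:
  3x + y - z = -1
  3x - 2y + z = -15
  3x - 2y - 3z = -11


Using Cramer's rule. Expand each determinant along the first row.
D  = 3*[(-2)*(-3) - 1*(-2)] - 1*[3*(-3) - 1*3] + (-1)*[3*(-2) - (-2)*3]
  = 3*(8) - 1*(-12) + (-1)*(0) = 36
Dx = (-1)*[(-2)*(-3) - 1*(-2)] - 1*[(-15)*(-3) - 1*(-11)] + (-1)*[(-15)*(-2) - (-2)*(-11)]
  = (-1)*(8) - 1*(56) + (-1)*(8) = -72
Dy = 3*[(-15)*(-3) - 1*(-11)] - (-1)*[3*(-3) - 1*3] + (-1)*[3*(-11) - (-15)*3]
  = 3*(56) - (-1)*(-12) + (-1)*(12) = 144
Dz = 3*[(-2)*(-11) - (-15)*(-2)] - 1*[3*(-11) - (-15)*3] + (-1)*[3*(-2) - (-2)*3]
  = 3*(-8) - 1*(12) + (-1)*(0) = -36
x = Dx/D = -72/36 = -2, y = Dy/D = 144/36 = 4, z = Dz/D = -36/36 = -1
Check eq1: (3)(-2) + (1)(4) + (-1)(-1) = -1 = -1 ✓
Check eq2: (3)(-2) + (-2)(4) + (1)(-1) = -15 = -15 ✓
Check eq3: (3)(-2) + (-2)(4) + (-3)(-1) = -11 = -11 ✓

x = -2, y = 4, z = -1


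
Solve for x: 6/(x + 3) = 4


Multiply both sides by (x + 3): 6 = 4(x + 3)
Distribute: 6 = 4x + 12
4x = 6 - 12 = -6
x = -3/2

x = -3/2


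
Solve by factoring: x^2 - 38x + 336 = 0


We need two numbers that multiply to 336 and add to -38.
Those numbers are -24 and -14 (since (-24) * (-14) = 336 and (-24) + (-14) = -38).
So x^2 - 38x + 336 = (x - 24)(x - 14) = 0
Setting each factor to zero: x = 24 or x = 14

x = 14, x = 24


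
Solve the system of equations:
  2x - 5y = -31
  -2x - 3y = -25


Using Cramer's rule:
Determinant D = (2)(-3) - (-2)(-5) = -6 - 10 = -16
Dx = (-31)(-3) - (-25)(-5) = 93 - 125 = -32
Dy = (2)(-25) - (-2)(-31) = -50 - 62 = -112
x = Dx/D = -32/-16 = 2
y = Dy/D = -112/-16 = 7

x = 2, y = 7


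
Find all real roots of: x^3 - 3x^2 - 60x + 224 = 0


Let p(x) = x^3 - 3x^2 - 60x + 224. By the rational root theorem (leading coefficient 1), any rational root is an integer divisor of 224: try ±1, ±2, ... in turn.
Test x = 1: value = 162 ≠ 0.
Test x = -1: value = 280 ≠ 0.
Test x = 2: value = 100 ≠ 0.
Test x = -2: value = 324 ≠ 0.
Test x = 4: value = 0 ✓, so (x - 4) is a factor.
Synthetic division by (x - 4): bring down 1; 1(4) - 3 = 1; 1(4) - 60 = -56; (-56)(4) + 224 = 0 → quotient x^2 + x - 56, remainder 0.
Solve the quadratic x^2 + x - 56 = 0: discriminant = 1^2 - 4(1)(-56) = 1 + 224 = 225.
sqrt(225) = 15, so x = (-1 ± 15)/2: x = 7 or x = -8.

x = -8, x = 4, x = 7


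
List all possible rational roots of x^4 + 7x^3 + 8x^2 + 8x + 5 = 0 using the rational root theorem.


Rational root theorem: possible roots are ±p/q where:
  p divides the constant term (5): p ∈ {1, 5}
  q divides the leading coefficient (1): q ∈ {1}

All possible rational roots: -5, -1, 1, 5

-5, -1, 1, 5


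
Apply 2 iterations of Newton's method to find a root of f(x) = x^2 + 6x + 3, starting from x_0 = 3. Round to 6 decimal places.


Newton's method: x_(n+1) = x_n - f(x_n)/f'(x_n)
f(x) = x^2 + 6x + 3
f'(x) = 2x + 6

Iteration 1:
  f(3.000000) = 30.000000
  f'(3.000000) = 12.000000
  x_1 = 3.000000 - (30.000000)/(12.000000) = 0.500000

Iteration 2:
  f(0.500000) = 6.250000
  f'(0.500000) = 7.000000
  x_2 = 0.500000 - (6.250000)/(7.000000) = -0.392857

x_2 = -0.392857


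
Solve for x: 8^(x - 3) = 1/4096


Express both sides with the same base.
1/4096 = 8^(-4)
Since the bases match, equate exponents: x - 3 = -4
So x = -4 - (-3) = -1

x = -1


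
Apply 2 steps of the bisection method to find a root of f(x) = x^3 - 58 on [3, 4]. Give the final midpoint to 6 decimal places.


f(x) = x^3 - 58
f(3) = -31 < 0
f(4) = 6 > 0

Step 1: midpoint = (3.000000 + 4.000000)/2 = 3.500000
  f(3.500000) = -15.125000
  f(mid) < 0, so root is in [3.500000, 4.000000]

Step 2: midpoint = (3.500000 + 4.000000)/2 = 3.750000
  f(3.750000) = -5.265625
  f(mid) < 0, so root is in [3.750000, 4.000000]

midpoint = 3.750000


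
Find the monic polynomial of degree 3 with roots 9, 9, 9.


A monic polynomial with roots 9, 9, 9 is:
p(x) = (x - 9)(x - 9)(x - 9)
After multiplying by (x - 9): x - 9
After multiplying by (x - 9): x^2 - 18x + 81
After multiplying by (x - 9): x^3 - 27x^2 + 243x - 729

x^3 - 27x^2 + 243x - 729


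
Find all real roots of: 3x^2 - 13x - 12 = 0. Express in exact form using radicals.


Using the quadratic formula: x = (-b ± sqrt(b^2 - 4ac)) / (2a)
Here a = 3, b = -13, c = -12
Discriminant = b^2 - 4ac = (-13)^2 - 4(3)(-12) = 169 + 144 = 313
Since discriminant = 313 > 0, there are two real roots.
x = (13 ± sqrt(313)) / 6
Numerically: x ≈ 5.1153 or x ≈ -0.7820

x = (13 + sqrt(313)) / 6 or x = (13 - sqrt(313)) / 6


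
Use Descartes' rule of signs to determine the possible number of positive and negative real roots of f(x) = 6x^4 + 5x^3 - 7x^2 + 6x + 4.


Descartes' rule of signs:

For positive roots, count sign changes in f(x) = 6x^4 + 5x^3 - 7x^2 + 6x + 4:
Signs of coefficients: +, +, -, +, +
Number of sign changes: 2
Possible positive real roots: 2, 0

For negative roots, examine f(-x) = 6x^4 - 5x^3 - 7x^2 - 6x + 4:
Signs of coefficients: +, -, -, -, +
Number of sign changes: 2
Possible negative real roots: 2, 0

Positive roots: 2 or 0; Negative roots: 2 or 0


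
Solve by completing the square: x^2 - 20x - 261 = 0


Start: x^2 - 20x - 261 = 0
Move constant: x^2 - 20x = 261
Half of -20 is -10, squared is 100
Add 100 to both sides: x^2 - 20x + 100 = 361
(x - 10)^2 = 361
x - 10 = ±19
x = 10 + 19 = 29 or x = 10 - 19 = -9

x = -9, x = 29


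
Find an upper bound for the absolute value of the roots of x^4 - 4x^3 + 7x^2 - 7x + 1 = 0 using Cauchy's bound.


Cauchy's bound: all roots r satisfy |r| <= 1 + max(|a_i/a_n|) for i = 0,...,n-1
where a_n is the leading coefficient.

Coefficients: [1, -4, 7, -7, 1]
Leading coefficient a_n = 1
Ratios |a_i/a_n|: 4, 7, 7, 1
Maximum ratio: 7
Cauchy's bound: |r| <= 1 + 7 = 8

Upper bound = 8


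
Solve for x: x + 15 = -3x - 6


Starting with: x + 15 = -3x - 6
Move all x terms to left: (1 + 3)x = -6 - 15
Simplify: 4x = -21
Divide both sides by 4: x = -21/4

x = -21/4


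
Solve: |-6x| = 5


An absolute value equation |expr| = 5 gives two cases:
Case 1: -6x = 5
  -6x = 5, so x = -5/6
Case 2: -6x = -5
  -6x = -5, so x = 5/6

x = -5/6, x = 5/6


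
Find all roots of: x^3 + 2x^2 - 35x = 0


The constant term is 0, so x = 0 is a root. Factor out x:
  x^2 + 2x - 35 = 0
Solve the quadratic x^2 + 2x - 35 = 0: discriminant = 2^2 - 4(1)(-35) = 4 + 140 = 144.
sqrt(144) = 12, so x = (-2 ± 12)/2: x = 5 or x = -7.
Collecting all roots found:

x = -7, x = 0, x = 5


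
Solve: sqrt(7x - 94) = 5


Square both sides: 7x - 94 = 5^2 = 25
7x = 25 + 94 = 119
x = 17
Check: sqrt(7*17 - 94) = sqrt(25) = 5 ✓

x = 17


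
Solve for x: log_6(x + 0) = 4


Convert to exponential form: x + 0 = 6^4 = 1296
x = 1296 - 0 = 1296
Check: log_6(1296 + 0) = log_6(1296) = log_6(1296) = 4 ✓

x = 1296


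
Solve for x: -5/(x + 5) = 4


Multiply both sides by (x + 5): -5 = 4(x + 5)
Distribute: -5 = 4x + 20
4x = -5 - 20 = -25
x = -25/4

x = -25/4


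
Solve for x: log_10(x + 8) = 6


Convert to exponential form: x + 8 = 10^6 = 1000000
x = 1000000 - 8 = 999992
Check: log_10(999992 + 8) = log_10(1000000) = log_10(1000000) = 6 ✓

x = 999992


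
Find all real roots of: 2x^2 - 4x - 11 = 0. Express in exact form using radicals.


Using the quadratic formula: x = (-b ± sqrt(b^2 - 4ac)) / (2a)
Here a = 2, b = -4, c = -11
Discriminant = b^2 - 4ac = (-4)^2 - 4(2)(-11) = 16 + 88 = 104
Since discriminant = 104 > 0, there are two real roots.
x = (4 ± 2*sqrt(26)) / 4
Simplifying: x = (2 ± sqrt(26)) / 2
Numerically: x ≈ 3.5495 or x ≈ -1.5495

x = (2 + sqrt(26)) / 2 or x = (2 - sqrt(26)) / 2


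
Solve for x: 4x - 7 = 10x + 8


Starting with: 4x - 7 = 10x + 8
Move all x terms to left: (4 - 10)x = 8 + 7
Simplify: -6x = 15
Divide both sides by -6: x = -5/2

x = -5/2


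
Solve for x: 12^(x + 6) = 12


Express both sides with the same base.
12 = 12^1
Since the bases match, equate exponents: x + 6 = 1
So x = 1 - (6) = -5

x = -5


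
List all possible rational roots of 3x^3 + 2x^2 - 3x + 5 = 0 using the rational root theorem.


Rational root theorem: possible roots are ±p/q where:
  p divides the constant term (5): p ∈ {1, 5}
  q divides the leading coefficient (3): q ∈ {1, 3}

All possible rational roots: -5, -5/3, -1, -1/3, 1/3, 1, 5/3, 5

-5, -5/3, -1, -1/3, 1/3, 1, 5/3, 5


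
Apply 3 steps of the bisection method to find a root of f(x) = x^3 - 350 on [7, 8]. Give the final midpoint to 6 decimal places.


f(x) = x^3 - 350
f(7) = -7 < 0
f(8) = 162 > 0

Step 1: midpoint = (7.000000 + 8.000000)/2 = 7.500000
  f(7.500000) = 71.875000
  f(mid) > 0, so root is in [7.000000, 7.500000]

Step 2: midpoint = (7.000000 + 7.500000)/2 = 7.250000
  f(7.250000) = 31.078125
  f(mid) > 0, so root is in [7.000000, 7.250000]

Step 3: midpoint = (7.000000 + 7.250000)/2 = 7.125000
  f(7.125000) = 11.705078
  f(mid) > 0, so root is in [7.000000, 7.125000]

midpoint = 7.125000


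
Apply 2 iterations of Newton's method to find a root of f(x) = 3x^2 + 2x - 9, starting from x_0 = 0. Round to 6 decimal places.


Newton's method: x_(n+1) = x_n - f(x_n)/f'(x_n)
f(x) = 3x^2 + 2x - 9
f'(x) = 6x + 2

Iteration 1:
  f(0.000000) = -9.000000
  f'(0.000000) = 2.000000
  x_1 = 0.000000 - (-9.000000)/(2.000000) = 4.500000

Iteration 2:
  f(4.500000) = 60.750000
  f'(4.500000) = 29.000000
  x_2 = 4.500000 - (60.750000)/(29.000000) = 2.405172

x_2 = 2.405172


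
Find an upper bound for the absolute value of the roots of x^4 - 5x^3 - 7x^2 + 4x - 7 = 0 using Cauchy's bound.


Cauchy's bound: all roots r satisfy |r| <= 1 + max(|a_i/a_n|) for i = 0,...,n-1
where a_n is the leading coefficient.

Coefficients: [1, -5, -7, 4, -7]
Leading coefficient a_n = 1
Ratios |a_i/a_n|: 5, 7, 4, 7
Maximum ratio: 7
Cauchy's bound: |r| <= 1 + 7 = 8

Upper bound = 8


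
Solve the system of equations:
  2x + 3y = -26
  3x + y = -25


Using Cramer's rule:
Determinant D = (2)(1) - (3)(3) = 2 - 9 = -7
Dx = (-26)(1) - (-25)(3) = -26 + 75 = 49
Dy = (2)(-25) - (3)(-26) = -50 + 78 = 28
x = Dx/D = 49/-7 = -7
y = Dy/D = 28/-7 = -4

x = -7, y = -4


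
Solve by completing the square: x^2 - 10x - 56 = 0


Start: x^2 - 10x - 56 = 0
Move constant: x^2 - 10x = 56
Half of -10 is -5, squared is 25
Add 25 to both sides: x^2 - 10x + 25 = 81
(x - 5)^2 = 81
x - 5 = ±9
x = 5 + 9 = 14 or x = 5 - 9 = -4

x = -4, x = 14


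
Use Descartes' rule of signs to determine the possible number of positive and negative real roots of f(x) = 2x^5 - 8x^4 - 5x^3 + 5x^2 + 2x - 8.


Descartes' rule of signs:

For positive roots, count sign changes in f(x) = 2x^5 - 8x^4 - 5x^3 + 5x^2 + 2x - 8:
Signs of coefficients: +, -, -, +, +, -
Number of sign changes: 3
Possible positive real roots: 3, 1

For negative roots, examine f(-x) = -2x^5 - 8x^4 + 5x^3 + 5x^2 - 2x - 8:
Signs of coefficients: -, -, +, +, -, -
Number of sign changes: 2
Possible negative real roots: 2, 0

Positive roots: 3 or 1; Negative roots: 2 or 0


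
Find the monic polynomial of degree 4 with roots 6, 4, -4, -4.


A monic polynomial with roots 6, 4, -4, -4 is:
p(x) = (x - 6)(x - 4)(x + 4)(x + 4)
After multiplying by (x - 6): x - 6
After multiplying by (x - 4): x^2 - 10x + 24
After multiplying by (x + 4): x^3 - 6x^2 - 16x + 96
After multiplying by (x + 4): x^4 - 2x^3 - 40x^2 + 32x + 384

x^4 - 2x^3 - 40x^2 + 32x + 384


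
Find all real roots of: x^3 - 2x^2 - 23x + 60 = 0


Let p(x) = x^3 - 2x^2 - 23x + 60. By the rational root theorem (leading coefficient 1), any rational root is an integer divisor of 60: try ±1, ±2, ... in turn.
Test x = 1: value = 36 ≠ 0.
Test x = -1: value = 80 ≠ 0.
Test x = 2: value = 14 ≠ 0.
Test x = -2: value = 90 ≠ 0.
Test x = 3: value = 0 ✓, so (x - 3) is a factor.
Synthetic division by (x - 3): bring down 1; 1(3) - 2 = 1; 1(3) - 23 = -20; (-20)(3) + 60 = 0 → quotient x^2 + x - 20, remainder 0.
Solve the quadratic x^2 + x - 20 = 0: discriminant = 1^2 - 4(1)(-20) = 1 + 80 = 81.
sqrt(81) = 9, so x = (-1 ± 9)/2: x = 4 or x = -5.

x = -5, x = 3, x = 4


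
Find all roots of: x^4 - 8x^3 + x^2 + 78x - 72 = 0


Let p(x) = x^4 - 8x^3 + x^2 + 78x - 72. By the rational root theorem (leading coefficient 1), any rational root is an integer divisor of 72: try ±1, ±2, ... in turn.
Test x = 1: value = 0 ✓, so (x - 1) is a factor.
Synthetic division by (x - 1): bring down 1; 1(1) - 8 = -7; (-7)(1) + 1 = -6; (-6)(1) + 78 = 72; 72(1) - 72 = 0 → quotient x^3 - 7x^2 - 6x + 72, remainder 0.
Continue with the quotient x^3 - 7x^2 - 6x + 72 (candidates must divide 72; re-test x = 1 first in case it repeats).
Test x = 1: value = 60 ≠ 0.
Test x = -1: value = 70 ≠ 0.
Test x = 2: value = 40 ≠ 0.
Test x = -2: value = 48 ≠ 0.
Test x = 3: value = 18 ≠ 0.
Test x = -3: value = 0 ✓, so (x + 3) is a factor.
Synthetic division by (x + 3): bring down 1; 1(-3) - 7 = -10; (-10)(-3) - 6 = 24; 24(-3) + 72 = 0 → quotient x^2 - 10x + 24, remainder 0.
Solve the quadratic x^2 - 10x + 24 = 0: discriminant = (-10)^2 - 4(1)(24) = 100 - 96 = 4.
sqrt(4) = 2, so x = (10 ± 2)/2: x = 6 or x = 4.
Collecting all roots found:

x = -3, x = 1, x = 4, x = 6


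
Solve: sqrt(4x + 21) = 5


Square both sides: 4x + 21 = 5^2 = 25
4x = 25 - 21 = 4
x = 1
Check: sqrt(4*1 + 21) = sqrt(25) = 5 ✓

x = 1


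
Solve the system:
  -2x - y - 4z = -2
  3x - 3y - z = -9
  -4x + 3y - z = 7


Using Cramer's rule. Expand each determinant along the first row.
D  = (-2)*[(-3)*(-1) - (-1)*3] - (-1)*[3*(-1) - (-1)*(-4)] + (-4)*[3*3 - (-3)*(-4)]
  = (-2)*(6) - (-1)*(-7) + (-4)*(-3) = -7
Dx = (-2)*[(-3)*(-1) - (-1)*3] - (-1)*[(-9)*(-1) - (-1)*7] + (-4)*[(-9)*3 - (-3)*7]
  = (-2)*(6) - (-1)*(16) + (-4)*(-6) = 28
Dy = (-2)*[(-9)*(-1) - (-1)*7] - (-2)*[3*(-1) - (-1)*(-4)] + (-4)*[3*7 - (-9)*(-4)]
  = (-2)*(16) - (-2)*(-7) + (-4)*(-15) = 14
Dz = (-2)*[(-3)*7 - (-9)*3] - (-1)*[3*7 - (-9)*(-4)] + (-2)*[3*3 - (-3)*(-4)]
  = (-2)*(6) - (-1)*(-15) + (-2)*(-3) = -21
x = Dx/D = 28/-7 = -4, y = Dy/D = 14/-7 = -2, z = Dz/D = -21/-7 = 3
Check eq1: (-2)(-4) + (-1)(-2) + (-4)(3) = -2 = -2 ✓
Check eq2: (3)(-4) + (-3)(-2) + (-1)(3) = -9 = -9 ✓
Check eq3: (-4)(-4) + (3)(-2) + (-1)(3) = 7 = 7 ✓

x = -4, y = -2, z = 3


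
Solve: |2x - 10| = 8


An absolute value equation |expr| = 8 gives two cases:
Case 1: 2x - 10 = 8
  2x = 18, so x = 9
Case 2: 2x - 10 = -8
  2x = 2, so x = 1

x = 1, x = 9


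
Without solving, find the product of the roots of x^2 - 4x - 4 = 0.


By Vieta's formulas for ax^2 + bx + c = 0:
  Sum of roots = -b/a
  Product of roots = c/a

Here a = 1, b = -4, c = -4
Sum = -(-4)/1 = 4
Product = -4/1 = -4

Product = -4


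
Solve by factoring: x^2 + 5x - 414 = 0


We need two numbers that multiply to -414 and add to 5.
Those numbers are 23 and -18 (since 23 * (-18) = -414 and 23 + (-18) = 5).
So x^2 + 5x - 414 = (x + 23)(x - 18) = 0
Setting each factor to zero: x = -23 or x = 18

x = -23, x = 18


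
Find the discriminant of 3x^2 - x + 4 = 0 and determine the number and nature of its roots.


For ax^2 + bx + c = 0, discriminant D = b^2 - 4ac
Here a = 3, b = -1, c = 4
D = (-1)^2 - 4(3)(4) = 1 - 48 = -47

D = -47 < 0
The equation has no real roots (2 complex conjugate roots).

Discriminant = -47, no real roots (2 complex conjugate roots)


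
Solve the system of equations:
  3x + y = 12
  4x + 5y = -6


Using Cramer's rule:
Determinant D = (3)(5) - (4)(1) = 15 - 4 = 11
Dx = (12)(5) - (-6)(1) = 60 + 6 = 66
Dy = (3)(-6) - (4)(12) = -18 - 48 = -66
x = Dx/D = 66/11 = 6
y = Dy/D = -66/11 = -6

x = 6, y = -6


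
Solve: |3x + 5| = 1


An absolute value equation |expr| = 1 gives two cases:
Case 1: 3x + 5 = 1
  3x = -4, so x = -4/3
Case 2: 3x + 5 = -1
  3x = -6, so x = -2

x = -2, x = -4/3


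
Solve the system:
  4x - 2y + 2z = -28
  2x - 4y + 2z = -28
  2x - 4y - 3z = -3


Using Cramer's rule. Expand each determinant along the first row.
D  = 4*[(-4)*(-3) - 2*(-4)] - (-2)*[2*(-3) - 2*2] + 2*[2*(-4) - (-4)*2]
  = 4*(20) - (-2)*(-10) + 2*(0) = 60
Dx = (-28)*[(-4)*(-3) - 2*(-4)] - (-2)*[(-28)*(-3) - 2*(-3)] + 2*[(-28)*(-4) - (-4)*(-3)]
  = (-28)*(20) - (-2)*(90) + 2*(100) = -180
Dy = 4*[(-28)*(-3) - 2*(-3)] - (-28)*[2*(-3) - 2*2] + 2*[2*(-3) - (-28)*2]
  = 4*(90) - (-28)*(-10) + 2*(50) = 180
Dz = 4*[(-4)*(-3) - (-28)*(-4)] - (-2)*[2*(-3) - (-28)*2] + (-28)*[2*(-4) - (-4)*2]
  = 4*(-100) - (-2)*(50) + (-28)*(0) = -300
x = Dx/D = -180/60 = -3, y = Dy/D = 180/60 = 3, z = Dz/D = -300/60 = -5
Check eq1: (4)(-3) + (-2)(3) + (2)(-5) = -28 = -28 ✓
Check eq2: (2)(-3) + (-4)(3) + (2)(-5) = -28 = -28 ✓
Check eq3: (2)(-3) + (-4)(3) + (-3)(-5) = -3 = -3 ✓

x = -3, y = 3, z = -5


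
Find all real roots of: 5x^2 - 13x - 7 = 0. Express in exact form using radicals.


Using the quadratic formula: x = (-b ± sqrt(b^2 - 4ac)) / (2a)
Here a = 5, b = -13, c = -7
Discriminant = b^2 - 4ac = (-13)^2 - 4(5)(-7) = 169 + 140 = 309
Since discriminant = 309 > 0, there are two real roots.
x = (13 ± sqrt(309)) / 10
Numerically: x ≈ 3.0578 or x ≈ -0.4578

x = (13 + sqrt(309)) / 10 or x = (13 - sqrt(309)) / 10


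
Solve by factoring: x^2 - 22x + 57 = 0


We need two numbers that multiply to 57 and add to -22.
Those numbers are -19 and -3 (since (-19) * (-3) = 57 and (-19) + (-3) = -22).
So x^2 - 22x + 57 = (x - 19)(x - 3) = 0
Setting each factor to zero: x = 19 or x = 3

x = 3, x = 19


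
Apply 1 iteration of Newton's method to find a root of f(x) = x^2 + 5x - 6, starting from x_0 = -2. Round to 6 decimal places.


Newton's method: x_(n+1) = x_n - f(x_n)/f'(x_n)
f(x) = x^2 + 5x - 6
f'(x) = 2x + 5

Iteration 1:
  f(-2.000000) = -12.000000
  f'(-2.000000) = 1.000000
  x_1 = -2.000000 - (-12.000000)/(1.000000) = 10.000000

x_1 = 10.000000


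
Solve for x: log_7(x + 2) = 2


Convert to exponential form: x + 2 = 7^2 = 49
x = 49 - 2 = 47
Check: log_7(47 + 2) = log_7(49) = log_7(49) = 2 ✓

x = 47


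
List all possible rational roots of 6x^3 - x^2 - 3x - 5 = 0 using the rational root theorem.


Rational root theorem: possible roots are ±p/q where:
  p divides the constant term (-5): p ∈ {1, 5}
  q divides the leading coefficient (6): q ∈ {1, 2, 3, 6}

All possible rational roots: -5, -5/2, -5/3, -1, -5/6, -1/2, -1/3, -1/6, 1/6, 1/3, 1/2, 5/6, 1, 5/3, 5/2, 5

-5, -5/2, -5/3, -1, -5/6, -1/2, -1/3, -1/6, 1/6, 1/3, 1/2, 5/6, 1, 5/3, 5/2, 5


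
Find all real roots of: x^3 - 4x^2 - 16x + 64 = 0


Let p(x) = x^3 - 4x^2 - 16x + 64. By the rational root theorem (leading coefficient 1), any rational root is an integer divisor of 64: try ±1, ±2, ... in turn.
Test x = 1: value = 45 ≠ 0.
Test x = -1: value = 75 ≠ 0.
Test x = 2: value = 24 ≠ 0.
Test x = -2: value = 72 ≠ 0.
Test x = 4: value = 0 ✓, so (x - 4) is a factor.
Synthetic division by (x - 4): bring down 1; 1(4) - 4 = 0; 0(4) - 16 = -16; (-16)(4) + 64 = 0 → quotient x^2 - 16, remainder 0.
Solve the quadratic x^2 - 16 = 0: discriminant = 0^2 - 4(1)(-16) = 0 + 64 = 64.
sqrt(64) = 8, so x = (0 ± 8)/2: x = 4 or x = -4.

x = -4, x = 4 (multiplicity 2)


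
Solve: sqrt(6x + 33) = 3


Square both sides: 6x + 33 = 3^2 = 9
6x = 9 - 33 = -24
x = -4
Check: sqrt(6*(-4) + 33) = sqrt(9) = 3 ✓

x = -4


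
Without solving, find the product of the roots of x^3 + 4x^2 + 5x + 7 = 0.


By Vieta's formulas for x^3 + bx^2 + cx + d = 0:
  r1 + r2 + r3 = -b/a = -4
  r1*r2 + r1*r3 + r2*r3 = c/a = 5
  r1*r2*r3 = -d/a = -7


Product = -7


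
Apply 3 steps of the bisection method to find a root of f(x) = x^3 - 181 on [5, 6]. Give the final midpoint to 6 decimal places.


f(x) = x^3 - 181
f(5) = -56 < 0
f(6) = 35 > 0

Step 1: midpoint = (5.000000 + 6.000000)/2 = 5.500000
  f(5.500000) = -14.625000
  f(mid) < 0, so root is in [5.500000, 6.000000]

Step 2: midpoint = (5.500000 + 6.000000)/2 = 5.750000
  f(5.750000) = 9.109375
  f(mid) > 0, so root is in [5.500000, 5.750000]

Step 3: midpoint = (5.500000 + 5.750000)/2 = 5.625000
  f(5.625000) = -3.021484
  f(mid) < 0, so root is in [5.625000, 5.750000]

midpoint = 5.625000


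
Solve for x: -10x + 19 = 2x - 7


Starting with: -10x + 19 = 2x - 7
Move all x terms to left: (-10 - 2)x = -7 - 19
Simplify: -12x = -26
Divide both sides by -12: x = 13/6

x = 13/6


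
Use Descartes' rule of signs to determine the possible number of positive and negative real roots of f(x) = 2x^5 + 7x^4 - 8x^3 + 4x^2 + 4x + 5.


Descartes' rule of signs:

For positive roots, count sign changes in f(x) = 2x^5 + 7x^4 - 8x^3 + 4x^2 + 4x + 5:
Signs of coefficients: +, +, -, +, +, +
Number of sign changes: 2
Possible positive real roots: 2, 0

For negative roots, examine f(-x) = -2x^5 + 7x^4 + 8x^3 + 4x^2 - 4x + 5:
Signs of coefficients: -, +, +, +, -, +
Number of sign changes: 3
Possible negative real roots: 3, 1

Positive roots: 2 or 0; Negative roots: 3 or 1


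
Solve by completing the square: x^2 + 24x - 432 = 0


Start: x^2 + 24x - 432 = 0
Move constant: x^2 + 24x = 432
Half of 24 is 12, squared is 144
Add 144 to both sides: x^2 + 24x + 144 = 576
(x + 12)^2 = 576
x + 12 = ±24
x = -12 + 24 = 12 or x = -12 - 24 = -36

x = -36, x = 12


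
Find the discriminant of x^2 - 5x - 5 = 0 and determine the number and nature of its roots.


For ax^2 + bx + c = 0, discriminant D = b^2 - 4ac
Here a = 1, b = -5, c = -5
D = (-5)^2 - 4(1)(-5) = 25 + 20 = 45

D = 45 > 0 but not a perfect square
The equation has 2 distinct real irrational roots.

Discriminant = 45, 2 distinct real irrational roots


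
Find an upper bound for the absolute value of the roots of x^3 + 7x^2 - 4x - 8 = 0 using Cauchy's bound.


Cauchy's bound: all roots r satisfy |r| <= 1 + max(|a_i/a_n|) for i = 0,...,n-1
where a_n is the leading coefficient.

Coefficients: [1, 7, -4, -8]
Leading coefficient a_n = 1
Ratios |a_i/a_n|: 7, 4, 8
Maximum ratio: 8
Cauchy's bound: |r| <= 1 + 8 = 9

Upper bound = 9


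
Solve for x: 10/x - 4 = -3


Subtract -4 from both sides: 10/x = 1
Multiply both sides by x: 10 = 1 * x
Divide by 1: x = 10

x = 10


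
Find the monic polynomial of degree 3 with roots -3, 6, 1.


A monic polynomial with roots -3, 6, 1 is:
p(x) = (x + 3)(x - 6)(x - 1)
After multiplying by (x + 3): x + 3
After multiplying by (x - 6): x^2 - 3x - 18
After multiplying by (x - 1): x^3 - 4x^2 - 15x + 18

x^3 - 4x^2 - 15x + 18


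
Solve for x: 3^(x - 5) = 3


Express both sides with the same base.
3 = 3^1
Since the bases match, equate exponents: x - 5 = 1
So x = 1 - (-5) = 6

x = 6


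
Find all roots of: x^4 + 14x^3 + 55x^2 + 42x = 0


The constant term is 0, so x = 0 is a root. Factor out x:
  x^3 + 14x^2 + 55x + 42 = 0
Let p(x) = x^3 + 14x^2 + 55x + 42. By the rational root theorem (leading coefficient 1), any rational root is an integer divisor of 42: try ±1, ±2, ... in turn.
Test x = 1: value = 112 ≠ 0.
Test x = -1: value = 0 ✓, so (x + 1) is a factor.
Synthetic division by (x + 1): bring down 1; 1(-1) + 14 = 13; 13(-1) + 55 = 42; 42(-1) + 42 = 0 → quotient x^2 + 13x + 42, remainder 0.
Solve the quadratic x^2 + 13x + 42 = 0: discriminant = 13^2 - 4(1)(42) = 169 - 168 = 1.
sqrt(1) = 1, so x = (-13 ± 1)/2: x = -6 or x = -7.
Collecting all roots found:

x = -7, x = -6, x = -1, x = 0


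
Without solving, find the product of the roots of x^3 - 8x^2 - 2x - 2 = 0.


By Vieta's formulas for x^3 + bx^2 + cx + d = 0:
  r1 + r2 + r3 = -b/a = 8
  r1*r2 + r1*r3 + r2*r3 = c/a = -2
  r1*r2*r3 = -d/a = 2


Product = 2


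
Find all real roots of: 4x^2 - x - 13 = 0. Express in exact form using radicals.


Using the quadratic formula: x = (-b ± sqrt(b^2 - 4ac)) / (2a)
Here a = 4, b = -1, c = -13
Discriminant = b^2 - 4ac = (-1)^2 - 4(4)(-13) = 1 + 208 = 209
Since discriminant = 209 > 0, there are two real roots.
x = (1 ± sqrt(209)) / 8
Numerically: x ≈ 1.9321 or x ≈ -1.6821

x = (1 + sqrt(209)) / 8 or x = (1 - sqrt(209)) / 8


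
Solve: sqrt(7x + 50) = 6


Square both sides: 7x + 50 = 6^2 = 36
7x = 36 - 50 = -14
x = -2
Check: sqrt(7*(-2) + 50) = sqrt(36) = 6 ✓

x = -2


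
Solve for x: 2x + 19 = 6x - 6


Starting with: 2x + 19 = 6x - 6
Move all x terms to left: (2 - 6)x = -6 - 19
Simplify: -4x = -25
Divide both sides by -4: x = 25/4

x = 25/4


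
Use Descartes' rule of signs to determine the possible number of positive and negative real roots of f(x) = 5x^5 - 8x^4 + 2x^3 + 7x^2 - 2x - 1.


Descartes' rule of signs:

For positive roots, count sign changes in f(x) = 5x^5 - 8x^4 + 2x^3 + 7x^2 - 2x - 1:
Signs of coefficients: +, -, +, +, -, -
Number of sign changes: 3
Possible positive real roots: 3, 1

For negative roots, examine f(-x) = -5x^5 - 8x^4 - 2x^3 + 7x^2 + 2x - 1:
Signs of coefficients: -, -, -, +, +, -
Number of sign changes: 2
Possible negative real roots: 2, 0

Positive roots: 3 or 1; Negative roots: 2 or 0


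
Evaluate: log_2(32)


We need the exponent such that 2^? = 32
2^5 = 32
Therefore log_2(32) = 5

5


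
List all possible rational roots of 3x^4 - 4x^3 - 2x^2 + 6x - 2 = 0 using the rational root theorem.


Rational root theorem: possible roots are ±p/q where:
  p divides the constant term (-2): p ∈ {1, 2}
  q divides the leading coefficient (3): q ∈ {1, 3}

All possible rational roots: -2, -1, -2/3, -1/3, 1/3, 2/3, 1, 2

-2, -1, -2/3, -1/3, 1/3, 2/3, 1, 2


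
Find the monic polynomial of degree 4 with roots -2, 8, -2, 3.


A monic polynomial with roots -2, 8, -2, 3 is:
p(x) = (x + 2)(x - 8)(x + 2)(x - 3)
After multiplying by (x + 2): x + 2
After multiplying by (x - 8): x^2 - 6x - 16
After multiplying by (x + 2): x^3 - 4x^2 - 28x - 32
After multiplying by (x - 3): x^4 - 7x^3 - 16x^2 + 52x + 96

x^4 - 7x^3 - 16x^2 + 52x + 96


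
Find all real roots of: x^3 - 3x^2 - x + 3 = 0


Let p(x) = x^3 - 3x^2 - x + 3. By the rational root theorem (leading coefficient 1), any rational root is an integer divisor of 3: try ±1, ±2, ... in turn.
Test x = 1: value = 0 ✓, so (x - 1) is a factor.
Synthetic division by (x - 1): bring down 1; 1(1) - 3 = -2; (-2)(1) - 1 = -3; (-3)(1) + 3 = 0 → quotient x^2 - 2x - 3, remainder 0.
Solve the quadratic x^2 - 2x - 3 = 0: discriminant = (-2)^2 - 4(1)(-3) = 4 + 12 = 16.
sqrt(16) = 4, so x = (2 ± 4)/2: x = 3 or x = -1.

x = -1, x = 1, x = 3


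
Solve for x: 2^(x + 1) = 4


Express both sides with the same base.
4 = 2^2
Since the bases match, equate exponents: x + 1 = 2
So x = 2 - (1) = 1

x = 1


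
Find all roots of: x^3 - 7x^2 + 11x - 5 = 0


Let p(x) = x^3 - 7x^2 + 11x - 5. By the rational root theorem (leading coefficient 1), any rational root is an integer divisor of 5: try ±1, ±2, ... in turn.
Test x = 1: value = 0 ✓, so (x - 1) is a factor.
Synthetic division by (x - 1): bring down 1; 1(1) - 7 = -6; (-6)(1) + 11 = 5; 5(1) - 5 = 0 → quotient x^2 - 6x + 5, remainder 0.
Solve the quadratic x^2 - 6x + 5 = 0: discriminant = (-6)^2 - 4(1)(5) = 36 - 20 = 16.
sqrt(16) = 4, so x = (6 ± 4)/2: x = 5 or x = 1.
Collecting all roots found:

x = 1 (multiplicity 2), x = 5


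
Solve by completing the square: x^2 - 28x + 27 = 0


Start: x^2 - 28x + 27 = 0
Move constant: x^2 - 28x = -27
Half of -28 is -14, squared is 196
Add 196 to both sides: x^2 - 28x + 196 = 169
(x - 14)^2 = 169
x - 14 = ±13
x = 14 + 13 = 27 or x = 14 - 13 = 1

x = 1, x = 27


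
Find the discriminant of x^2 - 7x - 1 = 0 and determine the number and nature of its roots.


For ax^2 + bx + c = 0, discriminant D = b^2 - 4ac
Here a = 1, b = -7, c = -1
D = (-7)^2 - 4(1)(-1) = 49 + 4 = 53

D = 53 > 0 but not a perfect square
The equation has 2 distinct real irrational roots.

Discriminant = 53, 2 distinct real irrational roots


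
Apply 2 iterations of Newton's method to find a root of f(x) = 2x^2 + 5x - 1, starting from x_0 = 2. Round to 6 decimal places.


Newton's method: x_(n+1) = x_n - f(x_n)/f'(x_n)
f(x) = 2x^2 + 5x - 1
f'(x) = 4x + 5

Iteration 1:
  f(2.000000) = 17.000000
  f'(2.000000) = 13.000000
  x_1 = 2.000000 - (17.000000)/(13.000000) = 0.692308

Iteration 2:
  f(0.692308) = 3.420118
  f'(0.692308) = 7.769231
  x_2 = 0.692308 - (3.420118)/(7.769231) = 0.252094

x_2 = 0.252094


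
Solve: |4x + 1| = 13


An absolute value equation |expr| = 13 gives two cases:
Case 1: 4x + 1 = 13
  4x = 12, so x = 3
Case 2: 4x + 1 = -13
  4x = -14, so x = -7/2

x = -7/2, x = 3


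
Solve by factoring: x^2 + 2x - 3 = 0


We need two numbers that multiply to -3 and add to 2.
Those numbers are -1 and 3 (since (-1) * 3 = -3 and (-1) + 3 = 2).
So x^2 + 2x - 3 = (x - 1)(x + 3) = 0
Setting each factor to zero: x = 1 or x = -3

x = -3, x = 1


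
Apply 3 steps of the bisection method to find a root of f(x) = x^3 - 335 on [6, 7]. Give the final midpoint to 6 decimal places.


f(x) = x^3 - 335
f(6) = -119 < 0
f(7) = 8 > 0

Step 1: midpoint = (6.000000 + 7.000000)/2 = 6.500000
  f(6.500000) = -60.375000
  f(mid) < 0, so root is in [6.500000, 7.000000]

Step 2: midpoint = (6.500000 + 7.000000)/2 = 6.750000
  f(6.750000) = -27.453125
  f(mid) < 0, so root is in [6.750000, 7.000000]

Step 3: midpoint = (6.750000 + 7.000000)/2 = 6.875000
  f(6.875000) = -10.048828
  f(mid) < 0, so root is in [6.875000, 7.000000]

midpoint = 6.875000


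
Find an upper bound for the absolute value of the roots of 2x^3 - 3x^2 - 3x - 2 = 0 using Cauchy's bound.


Cauchy's bound: all roots r satisfy |r| <= 1 + max(|a_i/a_n|) for i = 0,...,n-1
where a_n is the leading coefficient.

Coefficients: [2, -3, -3, -2]
Leading coefficient a_n = 2
Ratios |a_i/a_n|: 3/2, 3/2, 1
Maximum ratio: 3/2
Cauchy's bound: |r| <= 1 + 3/2 = 5/2

Upper bound = 5/2


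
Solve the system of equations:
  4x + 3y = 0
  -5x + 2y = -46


Using Cramer's rule:
Determinant D = (4)(2) - (-5)(3) = 8 + 15 = 23
Dx = (0)(2) - (-46)(3) = 0 + 138 = 138
Dy = (4)(-46) - (-5)(0) = -184 - 0 = -184
x = Dx/D = 138/23 = 6
y = Dy/D = -184/23 = -8

x = 6, y = -8


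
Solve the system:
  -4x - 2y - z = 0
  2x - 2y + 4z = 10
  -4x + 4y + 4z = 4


Using Cramer's rule. Expand each determinant along the first row.
D  = (-4)*[(-2)*4 - 4*4] - (-2)*[2*4 - 4*(-4)] + (-1)*[2*4 - (-2)*(-4)]
  = (-4)*(-24) - (-2)*(24) + (-1)*(0) = 144
Dx = 0*[(-2)*4 - 4*4] - (-2)*[10*4 - 4*4] + (-1)*[10*4 - (-2)*4]
  = 0*(-24) - (-2)*(24) + (-1)*(48) = 0
Dy = (-4)*[10*4 - 4*4] - 0*[2*4 - 4*(-4)] + (-1)*[2*4 - 10*(-4)]
  = (-4)*(24) - 0*(24) + (-1)*(48) = -144
Dz = (-4)*[(-2)*4 - 10*4] - (-2)*[2*4 - 10*(-4)] + 0*[2*4 - (-2)*(-4)]
  = (-4)*(-48) - (-2)*(48) + 0*(0) = 288
x = Dx/D = 0/144 = 0, y = Dy/D = -144/144 = -1, z = Dz/D = 288/144 = 2
Check eq1: (-4)(0) + (-2)(-1) + (-1)(2) = 0 = 0 ✓
Check eq2: (2)(0) + (-2)(-1) + (4)(2) = 10 = 10 ✓
Check eq3: (-4)(0) + (4)(-1) + (4)(2) = 4 = 4 ✓

x = 0, y = -1, z = 2


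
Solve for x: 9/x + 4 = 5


Subtract 4 from both sides: 9/x = 1
Multiply both sides by x: 9 = 1 * x
Divide by 1: x = 9

x = 9


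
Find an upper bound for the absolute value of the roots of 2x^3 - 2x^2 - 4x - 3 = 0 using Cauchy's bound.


Cauchy's bound: all roots r satisfy |r| <= 1 + max(|a_i/a_n|) for i = 0,...,n-1
where a_n is the leading coefficient.

Coefficients: [2, -2, -4, -3]
Leading coefficient a_n = 2
Ratios |a_i/a_n|: 1, 2, 3/2
Maximum ratio: 2
Cauchy's bound: |r| <= 1 + 2 = 3

Upper bound = 3
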